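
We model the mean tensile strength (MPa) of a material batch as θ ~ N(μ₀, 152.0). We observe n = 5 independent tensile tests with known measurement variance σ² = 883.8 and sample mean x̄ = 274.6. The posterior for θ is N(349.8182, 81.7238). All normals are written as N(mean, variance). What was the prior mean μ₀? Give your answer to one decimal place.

With known observation variance, the Normal–Normal posterior has precision τ_n = τ₀ + n/σ² and mean μ_n = (τ₀μ₀ + (n/σ²)x̄)/τ_n.
Here τ₀ = 1/152.0 = 0.006579 and τ_data = 5/883.8 = 0.005657, so τ_n = 0.012236.
Rearranging for μ₀: μ₀ = (μ_n·τ_n − τ_data·x̄)/τ₀ = (349.8182·0.012236 − 0.005657·274.6) / 0.006579 = 2.726963/0.006579 ≈ 414.5.

μ₀ = 414.5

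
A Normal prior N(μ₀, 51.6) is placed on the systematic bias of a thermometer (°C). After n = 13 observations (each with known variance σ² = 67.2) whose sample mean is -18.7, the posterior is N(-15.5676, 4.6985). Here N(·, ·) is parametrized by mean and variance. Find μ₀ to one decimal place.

With known observation variance, the Normal–Normal posterior has precision τ_n = τ₀ + n/σ² and mean μ_n = (τ₀μ₀ + (n/σ²)x̄)/τ_n.
Here τ₀ = 1/51.6 = 0.019380 and τ_data = 13/67.2 = 0.193452, so τ_n = 0.212832.
Rearranging for μ₀: μ₀ = (μ_n·τ_n − τ_data·x̄)/τ₀ = (-15.5676·0.212832 − 0.193452·-18.7) / 0.019380 = 0.304269/0.019380 ≈ 15.7.

μ₀ = 15.7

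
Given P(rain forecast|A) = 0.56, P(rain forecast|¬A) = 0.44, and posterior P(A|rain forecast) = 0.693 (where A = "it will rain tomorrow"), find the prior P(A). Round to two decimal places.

P(A) = 0.64

Bayes' rule in odds form gives O(A|E) = O(A)·[P(E|A)/P(E|¬A)], hence O(A) = O(A|E)/LR.
Posterior odds = 0.693/(1−0.693) = 2.2573. LR = 0.56/0.44 = 1.2727.
Prior odds = 2.2573/1.2727 = 1.7736, so P(A) = 1.7736/(1+1.7736) ≈ 0.64.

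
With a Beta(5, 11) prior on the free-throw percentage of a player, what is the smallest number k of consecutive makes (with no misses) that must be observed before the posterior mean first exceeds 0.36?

k = 2

After k makes and 0 misses the posterior is Beta(5+k, 11), with mean (5+k)/(5+11+k).
Set (5+k)/(16+k) > 0.36 and solve: k > (0.36·16 − 5)/(1 − 0.36) = 1.188.
The smallest integer exceeding 1.188 is 2, and checking k=2: (7)/(18) = 0.3889 > 0.36.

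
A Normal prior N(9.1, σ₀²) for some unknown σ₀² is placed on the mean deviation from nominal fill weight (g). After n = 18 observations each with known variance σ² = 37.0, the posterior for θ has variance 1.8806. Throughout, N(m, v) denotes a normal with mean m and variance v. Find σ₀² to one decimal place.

σ₀² = 22.1

For the Normal–Normal model with known σ², precisions add: τ_n = τ₀ + n/σ².
So 1/σ₀² = 1/1.8806 − 18/37.0 = 0.531745 − 0.486486 = 0.045259.
Hence σ₀² = 1/0.045259 ≈ 22.1.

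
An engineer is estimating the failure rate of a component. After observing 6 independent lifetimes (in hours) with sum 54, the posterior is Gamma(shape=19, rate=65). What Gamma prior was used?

Gamma(shape=13, rate=11)

Gamma–exponential conjugacy: posterior shape = α + n, posterior rate = β + Σtᵢ.
So α = 19 − 6 = 13 and β = 65 − 54 = 11.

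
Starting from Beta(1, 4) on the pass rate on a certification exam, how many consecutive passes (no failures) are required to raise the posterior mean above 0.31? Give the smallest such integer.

After k passes and 0 failures the posterior is Beta(1+k, 4), with mean (1+k)/(1+4+k).
Set (1+k)/(5+k) > 0.31 and solve: k > (0.31·5 − 1)/(1 − 0.31) = 0.797.
The smallest integer exceeding 0.797 is 1, and checking k=1: (2)/(6) = 0.3333 > 0.31.

k = 1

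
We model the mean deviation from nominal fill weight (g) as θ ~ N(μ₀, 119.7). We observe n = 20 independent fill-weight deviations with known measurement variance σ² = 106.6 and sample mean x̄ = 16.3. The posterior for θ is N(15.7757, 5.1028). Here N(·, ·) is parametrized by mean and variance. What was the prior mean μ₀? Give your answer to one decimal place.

μ₀ = 4.0

The posterior mean is a precision-weighted average: μ_n = (τ₀μ₀ + τ_data·x̄)/(τ₀+τ_data), with τ₀=1/σ₀² and τ_data=n/σ².
Here τ₀ = 1/119.7 = 0.008354 and τ_data = 20/106.6 = 0.187617, so τ_n = 0.195971.
Rearranging for μ₀: μ₀ = (μ_n·τ_n − τ_data·x̄)/τ₀ = (15.7757·0.195971 − 0.187617·16.3) / 0.008354 = 0.033423/0.008354 ≈ 4.0.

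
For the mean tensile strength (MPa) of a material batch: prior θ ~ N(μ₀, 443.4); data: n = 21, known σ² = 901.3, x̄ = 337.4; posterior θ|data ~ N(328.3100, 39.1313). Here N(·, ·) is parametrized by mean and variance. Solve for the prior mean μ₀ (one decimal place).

With known observation variance, the Normal–Normal posterior has precision τ_n = τ₀ + n/σ² and mean μ_n = (τ₀μ₀ + (n/σ²)x̄)/τ_n.
Here τ₀ = 1/443.4 = 0.002255 and τ_data = 21/901.3 = 0.023300, so τ_n = 0.025555.
Rearranging for μ₀: μ₀ = (μ_n·τ_n − τ_data·x̄)/τ₀ = (328.3100·0.025555 − 0.023300·337.4) / 0.002255 = 0.528542/0.002255 ≈ 234.4.

μ₀ = 234.4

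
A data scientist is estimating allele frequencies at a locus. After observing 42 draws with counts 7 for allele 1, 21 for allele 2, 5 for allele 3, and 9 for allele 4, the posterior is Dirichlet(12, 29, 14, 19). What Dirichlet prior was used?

Dirichlet(5, 8, 9, 10)

For a Dirichlet(α) prior with multinomial counts c, the posterior is Dirichlet(α + c) componentwise.
Subtract each count from the matching posterior parameter: 12−7=5, 29−21=8, 14−5=9, 19−9=10.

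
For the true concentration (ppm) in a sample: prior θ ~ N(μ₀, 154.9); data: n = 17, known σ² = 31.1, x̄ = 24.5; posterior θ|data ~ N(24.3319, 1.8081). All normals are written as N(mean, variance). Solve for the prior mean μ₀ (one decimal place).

μ₀ = 10.1

With known observation variance, the Normal–Normal posterior has precision τ_n = τ₀ + n/σ² and mean μ_n = (τ₀μ₀ + (n/σ²)x̄)/τ_n.
Here τ₀ = 1/154.9 = 0.006456 and τ_data = 17/31.1 = 0.546624, so τ_n = 0.553080.
Rearranging for μ₀: μ₀ = (μ_n·τ_n − τ_data·x̄)/τ₀ = (24.3319·0.553080 − 0.546624·24.5) / 0.006456 = 0.065199/0.006456 ≈ 10.1.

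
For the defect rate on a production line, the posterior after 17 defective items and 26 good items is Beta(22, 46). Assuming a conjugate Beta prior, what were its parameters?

Under Beta–binomial conjugacy the posterior parameters are (a+s, b+f).
Subtract the data counts: 22−17=5, 46−26=20.

Beta(5, 20)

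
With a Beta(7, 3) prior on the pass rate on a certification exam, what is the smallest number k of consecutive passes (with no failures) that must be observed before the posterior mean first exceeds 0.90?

After k passes and 0 failures the posterior is Beta(7+k, 3), with mean (7+k)/(7+3+k).
Set (7+k)/(10+k) > 0.90 and solve: k > (0.90·10 − 7)/(1 − 0.90) = 20.000.
The smallest integer exceeding 20.000 is 21, and checking k=21: (28)/(31) = 0.9032 > 0.90.

k = 21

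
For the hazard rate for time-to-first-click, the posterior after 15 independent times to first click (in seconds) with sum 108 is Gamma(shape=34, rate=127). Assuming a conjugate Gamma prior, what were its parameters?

Gamma–exponential conjugacy: posterior shape = α + n, posterior rate = β + Σtᵢ.
So α = 34 − 15 = 19 and β = 127 − 108 = 19.

Gamma(shape=19, rate=19)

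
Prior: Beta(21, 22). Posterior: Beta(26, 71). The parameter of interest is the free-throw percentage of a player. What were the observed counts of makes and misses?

5 makes and 49 misses

A Beta(α, β) prior with s successes and f failures in binomial data gives a Beta(α+s, β+f) posterior.
Match parameters: s=26−21=5, f=71−22=49.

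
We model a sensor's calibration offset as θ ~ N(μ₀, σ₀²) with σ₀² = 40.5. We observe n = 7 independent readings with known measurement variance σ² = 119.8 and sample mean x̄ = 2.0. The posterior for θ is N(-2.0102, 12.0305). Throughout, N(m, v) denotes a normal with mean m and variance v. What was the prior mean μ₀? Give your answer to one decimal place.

The posterior mean is a precision-weighted average: μ_n = (τ₀μ₀ + τ_data·x̄)/(τ₀+τ_data), with τ₀=1/σ₀² and τ_data=n/σ².
Here τ₀ = 1/40.5 = 0.024691 and τ_data = 7/119.8 = 0.058431, so τ_n = 0.083122.
Rearranging for μ₀: μ₀ = (μ_n·τ_n − τ_data·x̄)/τ₀ = (-2.0102·0.083122 − 0.058431·2.0) / 0.024691 = -0.283954/0.024691 ≈ -11.5.

μ₀ = -11.5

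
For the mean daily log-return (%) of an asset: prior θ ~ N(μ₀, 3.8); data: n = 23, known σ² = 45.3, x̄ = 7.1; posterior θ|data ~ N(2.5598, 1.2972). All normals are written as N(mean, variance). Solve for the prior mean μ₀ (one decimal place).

μ₀ = -6.2

With known observation variance, the Normal–Normal posterior has precision τ_n = τ₀ + n/σ² and mean μ_n = (τ₀μ₀ + (n/σ²)x̄)/τ_n.
Here τ₀ = 1/3.8 = 0.263158 and τ_data = 23/45.3 = 0.507726, so τ_n = 0.770884.
Rearranging for μ₀: μ₀ = (μ_n·τ_n − τ_data·x̄)/τ₀ = (2.5598·0.770884 − 0.507726·7.1) / 0.263158 = -1.631546/0.263158 ≈ -6.2.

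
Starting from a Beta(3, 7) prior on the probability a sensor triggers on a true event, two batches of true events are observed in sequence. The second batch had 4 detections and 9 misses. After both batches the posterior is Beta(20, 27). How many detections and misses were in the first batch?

Because Beta–binomial updating is additive in the counts, the combined data contributed (α_post−α_prior, β_post−β_prior) successes and failures.
Total across both batches: 20−3=17 detections, 27−7=20 misses.
Subtract the second batch: 17−4=13 detections and 20−9=11 misses.

13 detections and 11 misses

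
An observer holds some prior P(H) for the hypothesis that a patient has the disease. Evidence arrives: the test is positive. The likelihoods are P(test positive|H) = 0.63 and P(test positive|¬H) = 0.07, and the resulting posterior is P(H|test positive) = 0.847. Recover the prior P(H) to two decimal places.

In odds form, posterior odds = prior odds × likelihood ratio, so prior odds = posterior odds ÷ LR.
Posterior odds = 0.847/(1−0.847) = 5.5359. LR = 0.63/0.07 = 9.0000.
Prior odds = 5.5359/9.0000 = 0.6151, so P(H) = 0.6151/(1+0.6151) ≈ 0.38.

P(H) = 0.38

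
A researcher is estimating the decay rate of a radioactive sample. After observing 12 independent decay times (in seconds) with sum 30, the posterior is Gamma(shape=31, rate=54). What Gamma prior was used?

Gamma–exponential conjugacy: posterior shape = α + n, posterior rate = β + Σtᵢ.
So α = 31 − 12 = 19 and β = 54 − 30 = 24.

Gamma(shape=19, rate=24)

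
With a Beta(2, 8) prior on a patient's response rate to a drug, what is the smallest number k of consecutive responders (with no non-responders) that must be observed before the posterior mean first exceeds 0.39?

k = 4

After k responders and 0 non-responders the posterior is Beta(2+k, 8), with mean (2+k)/(2+8+k).
Set (2+k)/(10+k) > 0.39 and solve: k > (0.39·10 − 2)/(1 − 0.39) = 3.115.
The smallest integer exceeding 3.115 is 4, and checking k=4: (6)/(14) = 0.4286 > 0.39.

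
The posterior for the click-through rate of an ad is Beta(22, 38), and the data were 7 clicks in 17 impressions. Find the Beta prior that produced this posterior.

Beta(15, 28)

A Beta(α, β) prior with s successes and f failures in binomial data gives a Beta(α+s, β+f) posterior.
Subtract the data counts: 22−7=15, 38−10=28.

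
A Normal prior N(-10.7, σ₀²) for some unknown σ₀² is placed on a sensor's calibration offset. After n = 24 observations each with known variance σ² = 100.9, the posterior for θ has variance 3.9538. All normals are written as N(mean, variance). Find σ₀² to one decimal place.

σ₀² = 66.4

Posterior precision equals prior precision plus data precision: 1/σ_n² = 1/σ₀² + n/σ².
So 1/σ₀² = 1/3.9538 − 24/100.9 = 0.252921 − 0.237859 = 0.015062.
Hence σ₀² = 1/0.015062 ≈ 66.4.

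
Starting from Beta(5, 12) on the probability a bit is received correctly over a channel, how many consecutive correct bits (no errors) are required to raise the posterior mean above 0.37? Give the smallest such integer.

After k correct bits and 0 errors the posterior is Beta(5+k, 12), with mean (5+k)/(5+12+k).
Set (5+k)/(17+k) > 0.37 and solve: k > (0.37·17 − 5)/(1 − 0.37) = 2.048.
The smallest integer exceeding 2.048 is 3.

k = 3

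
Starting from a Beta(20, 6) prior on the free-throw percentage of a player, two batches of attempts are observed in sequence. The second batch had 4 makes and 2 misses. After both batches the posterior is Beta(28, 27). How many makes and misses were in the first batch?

Because Beta–binomial updating is additive in the counts, the combined data contributed (α_post−α_prior, β_post−β_prior) successes and failures.
Total across both batches: 28−20=8 makes, 27−6=21 misses.
Subtract the second batch: 8−4=4 makes and 21−2=19 misses.

4 makes and 19 misses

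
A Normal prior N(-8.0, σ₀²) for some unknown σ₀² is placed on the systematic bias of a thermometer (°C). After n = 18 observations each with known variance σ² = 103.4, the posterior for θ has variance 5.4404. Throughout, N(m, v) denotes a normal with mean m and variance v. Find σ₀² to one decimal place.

σ₀² = 102.8

For the Normal–Normal model with known σ², precisions add: τ_n = τ₀ + n/σ².
So 1/σ₀² = 1/5.4404 − 18/103.4 = 0.183810 − 0.174081 = 0.009729.
Hence σ₀² = 1/0.009729 ≈ 102.8.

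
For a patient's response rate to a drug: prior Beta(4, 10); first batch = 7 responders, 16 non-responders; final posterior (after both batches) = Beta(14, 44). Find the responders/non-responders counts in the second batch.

3 responders and 18 non-responders

Because Beta–binomial updating is additive in the counts, the combined data contributed (α_post−α_prior, β_post−β_prior) successes and failures.
Total across both batches: 14−4=10 responders, 44−10=34 non-responders.
Subtract the first batch: 10−7=3 responders and 34−16=18 non-responders.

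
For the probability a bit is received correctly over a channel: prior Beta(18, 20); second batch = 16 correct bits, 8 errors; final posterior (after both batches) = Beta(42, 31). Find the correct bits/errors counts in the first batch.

8 correct bits and 3 errors

Sequential conjugate updates are equivalent to a single update on the pooled data, so total successes = posterior α − prior α and total failures = posterior β − prior β.
Total across both batches: 42−18=24 correct bits, 31−20=11 errors.
Subtract the second batch: 24−16=8 correct bits and 11−8=3 errors.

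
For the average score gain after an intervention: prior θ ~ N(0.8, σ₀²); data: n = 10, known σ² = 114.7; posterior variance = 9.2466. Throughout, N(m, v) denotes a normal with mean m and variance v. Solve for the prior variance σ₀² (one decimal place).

σ₀² = 47.7

Posterior precision equals prior precision plus data precision: 1/σ_n² = 1/σ₀² + n/σ².
So 1/σ₀² = 1/9.2466 − 10/114.7 = 0.108148 − 0.087184 = 0.020964.
Hence σ₀² = 1/0.020964 ≈ 47.7.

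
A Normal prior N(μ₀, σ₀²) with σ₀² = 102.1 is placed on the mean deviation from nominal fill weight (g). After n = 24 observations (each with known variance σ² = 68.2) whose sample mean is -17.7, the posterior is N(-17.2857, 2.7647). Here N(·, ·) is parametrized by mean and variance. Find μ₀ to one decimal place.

μ₀ = -2.4

The posterior mean is a precision-weighted average: μ_n = (τ₀μ₀ + τ_data·x̄)/(τ₀+τ_data), with τ₀=1/σ₀² and τ_data=n/σ².
Here τ₀ = 1/102.1 = 0.009794 and τ_data = 24/68.2 = 0.351906, so τ_n = 0.361700.
Rearranging for μ₀: μ₀ = (μ_n·τ_n − τ_data·x̄)/τ₀ = (-17.2857·0.361700 − 0.351906·-17.7) / 0.009794 = -0.023501/0.009794 ≈ -2.4.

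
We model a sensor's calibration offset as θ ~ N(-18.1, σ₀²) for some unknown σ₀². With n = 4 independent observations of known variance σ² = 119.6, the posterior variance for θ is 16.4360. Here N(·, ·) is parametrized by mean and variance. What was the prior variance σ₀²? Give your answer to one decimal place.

For the Normal–Normal model with known σ², precisions add: τ_n = τ₀ + n/σ².
So 1/σ₀² = 1/16.4360 − 4/119.6 = 0.060842 − 0.033445 = 0.027397.
Hence σ₀² = 1/0.027397 ≈ 36.5.

σ₀² = 36.5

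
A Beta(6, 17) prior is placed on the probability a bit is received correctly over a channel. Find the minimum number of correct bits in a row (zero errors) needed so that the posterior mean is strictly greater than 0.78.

After k correct bits and 0 errors the posterior is Beta(6+k, 17), with mean (6+k)/(6+17+k).
Set (6+k)/(23+k) > 0.78 and solve: k > (0.78·23 − 6)/(1 − 0.78) = 54.273.
The smallest integer exceeding 54.273 is 55.

k = 55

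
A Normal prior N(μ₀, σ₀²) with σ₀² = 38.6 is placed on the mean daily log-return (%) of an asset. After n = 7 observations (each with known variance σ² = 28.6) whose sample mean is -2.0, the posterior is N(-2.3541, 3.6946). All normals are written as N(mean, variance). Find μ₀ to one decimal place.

With known observation variance, the Normal–Normal posterior has precision τ_n = τ₀ + n/σ² and mean μ_n = (τ₀μ₀ + (n/σ²)x̄)/τ_n.
Here τ₀ = 1/38.6 = 0.025907 and τ_data = 7/28.6 = 0.244755, so τ_n = 0.270662.
Rearranging for μ₀: μ₀ = (μ_n·τ_n − τ_data·x̄)/τ₀ = (-2.3541·0.270662 − 0.244755·-2.0) / 0.025907 = -0.147655/0.025907 ≈ -5.7.

μ₀ = -5.7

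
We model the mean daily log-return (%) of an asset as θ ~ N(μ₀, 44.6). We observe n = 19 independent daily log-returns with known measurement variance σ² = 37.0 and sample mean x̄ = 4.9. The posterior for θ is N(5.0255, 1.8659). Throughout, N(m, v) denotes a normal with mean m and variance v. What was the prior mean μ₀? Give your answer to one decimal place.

μ₀ = 7.9

With known observation variance, the Normal–Normal posterior has precision τ_n = τ₀ + n/σ² and mean μ_n = (τ₀μ₀ + (n/σ²)x̄)/τ_n.
Here τ₀ = 1/44.6 = 0.022422 and τ_data = 19/37.0 = 0.513514, so τ_n = 0.535936.
Rearranging for μ₀: μ₀ = (μ_n·τ_n − τ_data·x̄)/τ₀ = (5.0255·0.535936 − 0.513514·4.9) / 0.022422 = 0.177128/0.022422 ≈ 7.9.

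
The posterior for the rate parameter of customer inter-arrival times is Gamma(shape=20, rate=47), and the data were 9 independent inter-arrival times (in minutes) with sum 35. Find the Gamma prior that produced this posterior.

Gamma(shape=11, rate=12)

Gamma–exponential conjugacy: posterior shape = α + n, posterior rate = β + Σtᵢ.
So α = 20 − 9 = 11 and β = 47 − 35 = 12.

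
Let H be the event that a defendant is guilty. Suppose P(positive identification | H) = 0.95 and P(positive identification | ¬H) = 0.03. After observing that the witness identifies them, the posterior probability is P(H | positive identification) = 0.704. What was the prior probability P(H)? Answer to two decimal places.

In odds form, posterior odds = prior odds × likelihood ratio, so prior odds = posterior odds ÷ LR.
Posterior odds = 0.704/(1−0.704) = 2.3784. LR = 0.95/0.03 = 31.6667.
Prior odds = 2.3784/31.6667 = 0.0751, so P(H) = 0.0751/(1+0.0751) ≈ 0.07.

P(H) = 0.07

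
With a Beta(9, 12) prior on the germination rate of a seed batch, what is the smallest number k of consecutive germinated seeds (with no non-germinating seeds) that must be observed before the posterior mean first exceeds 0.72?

k = 22

After k germinated seeds and 0 non-germinating seeds the posterior is Beta(9+k, 12), with mean (9+k)/(9+12+k).
Set (9+k)/(21+k) > 0.72 and solve: k > (0.72·21 − 9)/(1 − 0.72) = 21.857.
The smallest integer exceeding 21.857 is 22.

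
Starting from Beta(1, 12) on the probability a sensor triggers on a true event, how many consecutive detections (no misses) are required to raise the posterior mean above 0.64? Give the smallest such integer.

After k detections and 0 misses the posterior is Beta(1+k, 12), with mean (1+k)/(1+12+k).
Set (1+k)/(13+k) > 0.64 and solve: k > (0.64·13 − 1)/(1 − 0.64) = 20.333.
The smallest integer exceeding 20.333 is 21.

k = 21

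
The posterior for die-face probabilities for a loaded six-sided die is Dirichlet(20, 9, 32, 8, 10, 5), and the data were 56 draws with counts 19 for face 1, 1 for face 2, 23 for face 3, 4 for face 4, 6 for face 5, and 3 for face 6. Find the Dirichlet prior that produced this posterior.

Dirichlet(1, 8, 9, 4, 4, 2)

For a Dirichlet(α) prior with multinomial counts c, the posterior is Dirichlet(α + c) componentwise.
Subtract each count from the matching posterior parameter: 20−19=1, 9−1=8, 32−23=9, 8−4=4, 10−6=4, 5−3=2.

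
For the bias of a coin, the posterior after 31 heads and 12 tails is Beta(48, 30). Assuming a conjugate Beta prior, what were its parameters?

Beta(17, 18)

Beta is conjugate to the binomial likelihood: posterior = Beta(a+s, b+f).
Subtract the data counts: 48−31=17, 30−12=18.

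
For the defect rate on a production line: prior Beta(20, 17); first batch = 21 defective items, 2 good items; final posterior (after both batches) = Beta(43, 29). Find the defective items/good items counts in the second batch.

2 defective items and 10 good items

Sequential conjugate updates are equivalent to a single update on the pooled data, so total successes = posterior α − prior α and total failures = posterior β − prior β.
Total across both batches: 43−20=23 defective items, 29−17=12 good items.
Subtract the first batch: 23−21=2 defective items and 12−2=10 good items.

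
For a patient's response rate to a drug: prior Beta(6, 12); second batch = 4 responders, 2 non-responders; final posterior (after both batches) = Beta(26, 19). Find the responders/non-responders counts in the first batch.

16 responders and 5 non-responders

Sequential conjugate updates are equivalent to a single update on the pooled data, so total successes = posterior α − prior α and total failures = posterior β − prior β.
Total across both batches: 26−6=20 responders, 19−12=7 non-responders.
Subtract the second batch: 20−4=16 responders and 7−2=5 non-responders.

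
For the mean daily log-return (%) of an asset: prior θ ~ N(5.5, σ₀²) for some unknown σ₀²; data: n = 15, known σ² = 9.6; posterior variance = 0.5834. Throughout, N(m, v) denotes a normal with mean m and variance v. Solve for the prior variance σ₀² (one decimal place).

σ₀² = 6.6

For the Normal–Normal model with known σ², precisions add: τ_n = τ₀ + n/σ².
So 1/σ₀² = 1/0.5834 − 15/9.6 = 1.714090 − 1.562500 = 0.151590.
Hence σ₀² = 1/0.151590 ≈ 6.6.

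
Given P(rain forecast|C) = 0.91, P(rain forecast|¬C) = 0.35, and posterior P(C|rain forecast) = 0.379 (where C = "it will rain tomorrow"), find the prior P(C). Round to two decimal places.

P(C) = 0.19

Bayes' rule in odds form gives O(C|E) = O(C)·[P(E|C)/P(E|¬C)], hence O(C) = O(C|E)/LR.
Posterior odds = 0.379/(1−0.379) = 0.6103. LR = 0.91/0.35 = 2.6000.
Prior odds = 0.6103/2.6000 = 0.2347, so P(C) = 0.2347/(1+0.2347) ≈ 0.19.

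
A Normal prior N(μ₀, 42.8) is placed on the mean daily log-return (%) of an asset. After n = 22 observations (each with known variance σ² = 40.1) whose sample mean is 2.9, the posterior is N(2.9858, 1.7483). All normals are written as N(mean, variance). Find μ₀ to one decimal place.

μ₀ = 5.0

With known observation variance, the Normal–Normal posterior has precision τ_n = τ₀ + n/σ² and mean μ_n = (τ₀μ₀ + (n/σ²)x̄)/τ_n.
Here τ₀ = 1/42.8 = 0.023364 and τ_data = 22/40.1 = 0.548628, so τ_n = 0.571992.
Rearranging for μ₀: μ₀ = (μ_n·τ_n − τ_data·x̄)/τ₀ = (2.9858·0.571992 − 0.548628·2.9) / 0.023364 = 0.116833/0.023364 ≈ 5.0.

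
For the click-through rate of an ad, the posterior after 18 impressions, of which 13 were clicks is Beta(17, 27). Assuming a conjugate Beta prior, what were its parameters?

Beta(4, 22)

A Beta(α, β) prior with s successes and f failures in binomial data gives a Beta(α+s, β+f) posterior.
So α = 17 − 13 = 4 and β = 27 − 5 = 22.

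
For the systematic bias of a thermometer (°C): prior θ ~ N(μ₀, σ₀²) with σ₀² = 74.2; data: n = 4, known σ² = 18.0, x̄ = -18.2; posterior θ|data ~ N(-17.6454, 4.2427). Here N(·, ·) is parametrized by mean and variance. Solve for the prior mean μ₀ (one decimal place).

μ₀ = -8.5

The posterior mean is a precision-weighted average: μ_n = (τ₀μ₀ + τ_data·x̄)/(τ₀+τ_data), with τ₀=1/σ₀² and τ_data=n/σ².
Here τ₀ = 1/74.2 = 0.013477 and τ_data = 4/18.0 = 0.222222, so τ_n = 0.235699.
Rearranging for μ₀: μ₀ = (μ_n·τ_n − τ_data·x̄)/τ₀ = (-17.6454·0.235699 − 0.222222·-18.2) / 0.013477 = -0.114563/0.013477 ≈ -8.5.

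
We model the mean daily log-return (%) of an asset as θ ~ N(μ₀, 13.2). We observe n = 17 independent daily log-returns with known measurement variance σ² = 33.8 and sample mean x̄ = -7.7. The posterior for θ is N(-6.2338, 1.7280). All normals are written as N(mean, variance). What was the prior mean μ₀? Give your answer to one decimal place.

The posterior mean is a precision-weighted average: μ_n = (τ₀μ₀ + τ_data·x̄)/(τ₀+τ_data), with τ₀=1/σ₀² and τ_data=n/σ².
Here τ₀ = 1/13.2 = 0.075758 and τ_data = 17/33.8 = 0.502959, so τ_n = 0.578717.
Rearranging for μ₀: μ₀ = (μ_n·τ_n − τ_data·x̄)/τ₀ = (-6.2338·0.578717 − 0.502959·-7.7) / 0.075758 = 0.265178/0.075758 ≈ 3.5.

μ₀ = 3.5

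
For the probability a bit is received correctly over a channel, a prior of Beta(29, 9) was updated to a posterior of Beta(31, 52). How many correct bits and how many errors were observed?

2 correct bits and 43 errors

Beta is conjugate to the binomial likelihood: posterior = Beta(a+s, b+f).
Match parameters: s=31−29=2, f=52−9=43.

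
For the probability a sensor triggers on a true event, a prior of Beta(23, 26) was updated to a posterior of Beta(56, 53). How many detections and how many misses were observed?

33 detections and 27 misses

Beta is conjugate to the binomial likelihood: posterior = Beta(a+s, b+f).
Match parameters: s=56−23=33, f=53−26=27.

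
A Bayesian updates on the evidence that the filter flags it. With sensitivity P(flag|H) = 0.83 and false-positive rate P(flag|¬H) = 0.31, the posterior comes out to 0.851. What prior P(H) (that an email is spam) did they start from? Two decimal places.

P(H) = 0.68

Bayes' rule in odds form gives O(H|E) = O(H)·[P(E|H)/P(E|¬H)], hence O(H) = O(H|E)/LR.
Posterior odds = 0.851/(1−0.851) = 5.7114. LR = 0.83/0.31 = 2.6774.
Prior odds = 5.7114/2.6774 = 2.1332, so P(H) = 2.1332/(1+2.1332) ≈ 0.68.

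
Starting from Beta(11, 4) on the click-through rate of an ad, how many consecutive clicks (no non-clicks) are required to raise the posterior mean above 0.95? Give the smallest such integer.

k = 66

After k clicks and 0 non-clicks the posterior is Beta(11+k, 4), with mean (11+k)/(11+4+k).
Set (11+k)/(15+k) > 0.95 and solve: k > (0.95·15 − 11)/(1 − 0.95) = 65.000.
The smallest integer exceeding 65.000 is 66.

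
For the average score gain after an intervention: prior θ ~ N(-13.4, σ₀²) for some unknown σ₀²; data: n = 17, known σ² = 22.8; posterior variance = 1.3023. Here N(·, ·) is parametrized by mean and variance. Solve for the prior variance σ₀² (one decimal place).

σ₀² = 44.9

Posterior precision equals prior precision plus data precision: 1/σ_n² = 1/σ₀² + n/σ².
So 1/σ₀² = 1/1.3023 − 17/22.8 = 0.767872 − 0.745614 = 0.022258.
Hence σ₀² = 1/0.022258 ≈ 44.9.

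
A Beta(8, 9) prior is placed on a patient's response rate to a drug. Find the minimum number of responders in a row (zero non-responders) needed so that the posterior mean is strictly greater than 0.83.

After k responders and 0 non-responders the posterior is Beta(8+k, 9), with mean (8+k)/(8+9+k).
Set (8+k)/(17+k) > 0.83 and solve: k > (0.83·17 − 8)/(1 − 0.83) = 35.941.
The smallest integer exceeding 35.941 is 36.

k = 36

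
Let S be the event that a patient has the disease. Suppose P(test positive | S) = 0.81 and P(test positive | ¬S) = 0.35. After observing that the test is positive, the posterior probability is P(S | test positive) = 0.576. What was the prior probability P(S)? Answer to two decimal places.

Bayes' rule in odds form gives O(S|E) = O(S)·[P(E|S)/P(E|¬S)], hence O(S) = O(S|E)/LR.
Posterior odds = 0.576/(1−0.576) = 1.3585. LR = 0.81/0.35 = 2.3143.
Prior odds = 1.3585/2.3143 = 0.5870, so P(S) = 0.5870/(1+0.5870) ≈ 0.37.

P(S) = 0.37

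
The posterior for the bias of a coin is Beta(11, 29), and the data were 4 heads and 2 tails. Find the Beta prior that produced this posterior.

A Beta(α, β) prior with s successes and f failures in binomial data gives a Beta(α+s, β+f) posterior.
So α = 11 − 4 = 7 and β = 29 − 2 = 27.

Beta(7, 27)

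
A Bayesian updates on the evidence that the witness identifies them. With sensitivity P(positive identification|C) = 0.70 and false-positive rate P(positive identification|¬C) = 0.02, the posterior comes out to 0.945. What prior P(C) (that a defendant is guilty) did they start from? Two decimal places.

P(C) = 0.33

Bayes' rule in odds form gives O(C|E) = O(C)·[P(E|C)/P(E|¬C)], hence O(C) = O(C|E)/LR.
Posterior odds = 0.945/(1−0.945) = 17.1818. LR = 0.70/0.02 = 35.0000.
Prior odds = 17.1818/35.0000 = 0.4909, so P(C) = 0.4909/(1+0.4909) ≈ 0.33.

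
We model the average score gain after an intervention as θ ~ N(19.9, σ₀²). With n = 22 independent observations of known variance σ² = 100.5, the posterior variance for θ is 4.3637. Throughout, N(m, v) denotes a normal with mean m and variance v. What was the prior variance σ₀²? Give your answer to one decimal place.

σ₀² = 97.5

For the Normal–Normal model with known σ², precisions add: τ_n = τ₀ + n/σ².
So 1/σ₀² = 1/4.3637 − 22/100.5 = 0.229163 − 0.218905 = 0.010258.
Hence σ₀² = 1/0.010258 ≈ 97.5.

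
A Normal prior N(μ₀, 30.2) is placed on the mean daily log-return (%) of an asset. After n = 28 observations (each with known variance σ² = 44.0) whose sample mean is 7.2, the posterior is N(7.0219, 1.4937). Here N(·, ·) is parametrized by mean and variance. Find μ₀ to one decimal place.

The posterior mean is a precision-weighted average: μ_n = (τ₀μ₀ + τ_data·x̄)/(τ₀+τ_data), with τ₀=1/σ₀² and τ_data=n/σ².
Here τ₀ = 1/30.2 = 0.033113 and τ_data = 28/44.0 = 0.636364, so τ_n = 0.669477.
Rearranging for μ₀: μ₀ = (μ_n·τ_n − τ_data·x̄)/τ₀ = (7.0219·0.669477 − 0.636364·7.2) / 0.033113 = 0.119180/0.033113 ≈ 3.6.

μ₀ = 3.6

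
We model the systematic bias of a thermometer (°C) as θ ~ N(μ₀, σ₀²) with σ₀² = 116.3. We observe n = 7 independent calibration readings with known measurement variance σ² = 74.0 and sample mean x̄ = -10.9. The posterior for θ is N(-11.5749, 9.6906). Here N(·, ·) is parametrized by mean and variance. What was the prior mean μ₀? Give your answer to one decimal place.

With known observation variance, the Normal–Normal posterior has precision τ_n = τ₀ + n/σ² and mean μ_n = (τ₀μ₀ + (n/σ²)x̄)/τ_n.
Here τ₀ = 1/116.3 = 0.008598 and τ_data = 7/74.0 = 0.094595, so τ_n = 0.103193.
Rearranging for μ₀: μ₀ = (μ_n·τ_n − τ_data·x̄)/τ₀ = (-11.5749·0.103193 − 0.094595·-10.9) / 0.008598 = -0.163363/0.008598 ≈ -19.0.

μ₀ = -19.0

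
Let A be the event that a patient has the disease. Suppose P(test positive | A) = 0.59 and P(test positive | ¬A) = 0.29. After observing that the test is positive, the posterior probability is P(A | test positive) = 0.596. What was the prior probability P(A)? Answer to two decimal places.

P(A) = 0.42

Bayes' rule in odds form gives O(A|E) = O(A)·[P(E|A)/P(E|¬A)], hence O(A) = O(A|E)/LR.
Posterior odds = 0.596/(1−0.596) = 1.4752. LR = 0.59/0.29 = 2.0345.
Prior odds = 1.4752/2.0345 = 0.7251, so P(A) = 0.7251/(1+0.7251) ≈ 0.42.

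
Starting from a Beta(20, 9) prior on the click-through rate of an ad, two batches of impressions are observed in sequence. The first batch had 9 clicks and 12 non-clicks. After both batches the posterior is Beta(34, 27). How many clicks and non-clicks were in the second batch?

Sequential conjugate updates are equivalent to a single update on the pooled data, so total successes = posterior α − prior α and total failures = posterior β − prior β.
Total across both batches: 34−20=14 clicks, 27−9=18 non-clicks.
Subtract the first batch: 14−9=5 clicks and 18−12=6 non-clicks.

5 clicks and 6 non-clicks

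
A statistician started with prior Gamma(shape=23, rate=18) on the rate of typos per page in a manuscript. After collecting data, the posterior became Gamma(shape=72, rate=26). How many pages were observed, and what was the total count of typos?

n = 8 pages with total 49 typos

Gamma–Poisson conjugacy: posterior shape = α + Σxᵢ, posterior rate = β + n.
Matching: Σxᵢ = 72 − 23 = 49 and n = 26 − 18 = 8.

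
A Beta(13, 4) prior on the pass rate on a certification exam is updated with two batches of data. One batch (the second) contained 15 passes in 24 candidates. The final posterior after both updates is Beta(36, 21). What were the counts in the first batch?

Because Beta–binomial updating is additive in the counts, the combined data contributed (α_post−α_prior, β_post−β_prior) successes and failures.
Total across both batches: 36−13=23 passes, 21−4=17 failures.
Subtract the second batch: 23−15=8 passes and 17−9=8 failures.

8 passes and 8 failures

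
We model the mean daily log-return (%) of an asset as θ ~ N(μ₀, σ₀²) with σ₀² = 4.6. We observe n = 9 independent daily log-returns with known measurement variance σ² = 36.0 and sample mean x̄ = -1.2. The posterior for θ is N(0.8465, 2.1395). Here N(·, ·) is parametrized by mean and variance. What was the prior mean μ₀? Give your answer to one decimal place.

μ₀ = 3.2

With known observation variance, the Normal–Normal posterior has precision τ_n = τ₀ + n/σ² and mean μ_n = (τ₀μ₀ + (n/σ²)x̄)/τ_n.
Here τ₀ = 1/4.6 = 0.217391 and τ_data = 9/36.0 = 0.250000, so τ_n = 0.467391.
Rearranging for μ₀: μ₀ = (μ_n·τ_n − τ_data·x̄)/τ₀ = (0.8465·0.467391 − 0.250000·-1.2) / 0.217391 = 0.695646/0.217391 ≈ 3.2.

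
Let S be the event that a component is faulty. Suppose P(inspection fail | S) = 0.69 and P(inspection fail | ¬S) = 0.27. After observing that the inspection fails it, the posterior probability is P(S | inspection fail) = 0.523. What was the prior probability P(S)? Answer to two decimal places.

P(S) = 0.30

In odds form, posterior odds = prior odds × likelihood ratio, so prior odds = posterior odds ÷ LR.
Posterior odds = 0.523/(1−0.523) = 1.0964. LR = 0.69/0.27 = 2.5556.
Prior odds = 1.0964/2.5556 = 0.4290, so P(S) = 0.4290/(1+0.4290) ≈ 0.30.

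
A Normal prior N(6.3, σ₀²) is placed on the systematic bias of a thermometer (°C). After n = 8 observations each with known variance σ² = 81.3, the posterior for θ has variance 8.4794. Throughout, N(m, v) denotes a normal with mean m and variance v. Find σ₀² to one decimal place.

σ₀² = 51.2

Posterior precision equals prior precision plus data precision: 1/σ_n² = 1/σ₀² + n/σ².
So 1/σ₀² = 1/8.4794 − 8/81.3 = 0.117933 − 0.098401 = 0.019532.
Hence σ₀² = 1/0.019532 ≈ 51.2.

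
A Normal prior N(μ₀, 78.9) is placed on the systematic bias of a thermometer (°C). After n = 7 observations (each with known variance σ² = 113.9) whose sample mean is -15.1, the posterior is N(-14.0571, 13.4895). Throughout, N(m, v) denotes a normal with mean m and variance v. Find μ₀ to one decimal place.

μ₀ = -9.0

The posterior mean is a precision-weighted average: μ_n = (τ₀μ₀ + τ_data·x̄)/(τ₀+τ_data), with τ₀=1/σ₀² and τ_data=n/σ².
Here τ₀ = 1/78.9 = 0.012674 and τ_data = 7/113.9 = 0.061457, so τ_n = 0.074131.
Rearranging for μ₀: μ₀ = (μ_n·τ_n − τ_data·x̄)/τ₀ = (-14.0571·0.074131 − 0.061457·-15.1) / 0.012674 = -0.114066/0.012674 ≈ -9.0.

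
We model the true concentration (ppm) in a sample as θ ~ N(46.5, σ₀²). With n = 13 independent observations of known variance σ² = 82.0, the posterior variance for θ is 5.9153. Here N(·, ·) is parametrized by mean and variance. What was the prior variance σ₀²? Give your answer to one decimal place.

σ₀² = 95.1

For the Normal–Normal model with known σ², precisions add: τ_n = τ₀ + n/σ².
So 1/σ₀² = 1/5.9153 − 13/82.0 = 0.169053 − 0.158537 = 0.010516.
Hence σ₀² = 1/0.010516 ≈ 95.1.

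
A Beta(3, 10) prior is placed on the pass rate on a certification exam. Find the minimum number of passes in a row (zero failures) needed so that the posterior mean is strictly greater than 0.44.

After k passes and 0 failures the posterior is Beta(3+k, 10), with mean (3+k)/(3+10+k).
Set (3+k)/(13+k) > 0.44 and solve: k > (0.44·13 − 3)/(1 − 0.44) = 4.857.
The smallest integer exceeding 4.857 is 5, and checking k=5: (8)/(18) = 0.4444 > 0.44.

k = 5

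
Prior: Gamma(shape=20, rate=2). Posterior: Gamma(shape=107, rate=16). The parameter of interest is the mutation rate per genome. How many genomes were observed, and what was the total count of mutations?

A Gamma(α, β) prior (rate parametrization) on a Poisson rate with n observations summing to S gives posterior Gamma(α+S, β+n).
Matching: Σxᵢ = 107 − 20 = 87 and n = 16 − 2 = 14.

n = 14 genomes with total 87 mutations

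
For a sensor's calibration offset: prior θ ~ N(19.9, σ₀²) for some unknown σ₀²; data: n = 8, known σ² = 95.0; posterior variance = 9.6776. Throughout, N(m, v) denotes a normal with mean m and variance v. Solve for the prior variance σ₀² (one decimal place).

Posterior precision equals prior precision plus data precision: 1/σ_n² = 1/σ₀² + n/σ².
So 1/σ₀² = 1/9.6776 − 8/95.0 = 0.103331 − 0.084211 = 0.019120.
Hence σ₀² = 1/0.019120 ≈ 52.3.

σ₀² = 52.3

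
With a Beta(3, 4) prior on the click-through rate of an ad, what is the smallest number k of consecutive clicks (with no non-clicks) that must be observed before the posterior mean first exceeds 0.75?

k = 10

After k clicks and 0 non-clicks the posterior is Beta(3+k, 4), with mean (3+k)/(3+4+k).
Set (3+k)/(7+k) > 0.75 and solve: k > (0.75·7 − 3)/(1 − 0.75) = 9.000.
The smallest integer exceeding 9.000 is 10.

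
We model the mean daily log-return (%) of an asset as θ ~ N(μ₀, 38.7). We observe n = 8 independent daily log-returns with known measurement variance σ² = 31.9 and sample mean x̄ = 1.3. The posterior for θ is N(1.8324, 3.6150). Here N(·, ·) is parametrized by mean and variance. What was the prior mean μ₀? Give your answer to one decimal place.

μ₀ = 7.0

With known observation variance, the Normal–Normal posterior has precision τ_n = τ₀ + n/σ² and mean μ_n = (τ₀μ₀ + (n/σ²)x̄)/τ_n.
Here τ₀ = 1/38.7 = 0.025840 and τ_data = 8/31.9 = 0.250784, so τ_n = 0.276624.
Rearranging for μ₀: μ₀ = (μ_n·τ_n − τ_data·x̄)/τ₀ = (1.8324·0.276624 − 0.250784·1.3) / 0.025840 = 0.180867/0.025840 ≈ 7.0.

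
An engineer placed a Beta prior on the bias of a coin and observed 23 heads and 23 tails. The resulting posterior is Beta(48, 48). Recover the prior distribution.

Beta(25, 25)

Under Beta–binomial conjugacy the posterior parameters are (a+s, b+f).
So a = 48 − 23 = 25 and b = 48 − 23 = 25.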